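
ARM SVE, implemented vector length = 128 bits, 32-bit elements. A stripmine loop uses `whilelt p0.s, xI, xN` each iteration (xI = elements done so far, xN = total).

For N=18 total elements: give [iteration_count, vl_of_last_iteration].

[iterations, last_vl] = [5, 2]

lane count: 128 div 32 = 4
18 elements at 4/iter → 5 passes, remainder 2 on the last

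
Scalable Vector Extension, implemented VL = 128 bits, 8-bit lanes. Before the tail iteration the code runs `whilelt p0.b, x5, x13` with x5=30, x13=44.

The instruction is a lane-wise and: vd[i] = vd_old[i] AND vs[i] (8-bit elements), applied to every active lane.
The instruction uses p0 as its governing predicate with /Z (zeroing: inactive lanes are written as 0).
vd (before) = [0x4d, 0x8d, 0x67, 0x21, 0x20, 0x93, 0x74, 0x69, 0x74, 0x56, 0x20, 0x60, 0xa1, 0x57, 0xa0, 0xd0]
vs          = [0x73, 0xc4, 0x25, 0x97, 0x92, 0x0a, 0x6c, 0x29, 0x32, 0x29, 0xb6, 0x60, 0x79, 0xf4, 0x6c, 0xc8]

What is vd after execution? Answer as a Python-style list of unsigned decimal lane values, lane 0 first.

vd = [65, 132, 37, 1, 0, 2, 100, 41, 48, 0, 32, 96, 33, 84, 0, 0]

register lanes = 128/8 = 16
whilelt: lane j active iff 30+j < 44 → j < 14 → 14 active
lane  0: and(0x4d,0x73) ⇒ 0x41
lane  1: and(0x8d,0xc4) ⇒ 0x84
lane  2: and(0x67,0x25) ⇒ 0x25
lane  3: and(0x21,0x97) ⇒ 0x01
lane  4: and(0x20,0x92) ⇒ 0x00
lane  5: and(0x93,0x0a) ⇒ 0x02
lane  6: and(0x74,0x6c) ⇒ 0x64
lane  7: and(0x69,0x29) ⇒ 0x29
lane  8: and(0x74,0x32) ⇒ 0x30
lane  9: and(0x56,0x29) ⇒ 0x00
lane 10: and(0x20,0xb6) ⇒ 0x20
lane 11: and(0x60,0x60) ⇒ 0x60
lane 12: and(0xa1,0x79) ⇒ 0x21
lane 13: and(0x57,0xf4) ⇒ 0x54
lane 14: tail/zero ⇒ 0x00
lane 15: tail/zero ⇒ 0x00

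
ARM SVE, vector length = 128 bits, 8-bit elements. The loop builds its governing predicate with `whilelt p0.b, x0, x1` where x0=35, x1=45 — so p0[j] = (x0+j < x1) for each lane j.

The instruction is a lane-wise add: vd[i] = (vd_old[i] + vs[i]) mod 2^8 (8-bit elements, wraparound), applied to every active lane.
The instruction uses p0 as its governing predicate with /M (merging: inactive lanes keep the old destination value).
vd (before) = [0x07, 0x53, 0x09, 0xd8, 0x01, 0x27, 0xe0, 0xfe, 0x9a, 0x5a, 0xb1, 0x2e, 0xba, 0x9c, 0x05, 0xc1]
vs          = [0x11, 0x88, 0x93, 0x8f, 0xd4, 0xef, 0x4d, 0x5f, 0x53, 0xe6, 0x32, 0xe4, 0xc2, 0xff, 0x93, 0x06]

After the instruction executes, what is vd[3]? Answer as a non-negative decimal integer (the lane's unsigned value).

vd[3] = 103

register lanes = 128/8 = 16
p0[j] = (35+j < 45); true for j=0..9 → 10 lanes set
  i=0: add(0x07,0x11) → 24
  i=1: add(0x53,0x88) → 219
  i=2: add(0x09,0x93) → 156
  i=3: add(0xd8,0x8f) → 103
  i=4: add(0x01,0xd4) → 213
  i=5: add(0x27,0xef) → 22
  i=6: add(0xe0,0x4d) → 45
  i=7: add(0xfe,0x5f) → 93
  i=8: add(0x9a,0x53) → 237
  i=9: add(0x5a,0xe6) → 64
  i=10: tail/keep → 177
  i=11: tail/keep → 46
  i=12: tail/keep → 186
  i=13: tail/keep → 156
  i=14: tail/keep → 5
  i=15: tail/keep → 193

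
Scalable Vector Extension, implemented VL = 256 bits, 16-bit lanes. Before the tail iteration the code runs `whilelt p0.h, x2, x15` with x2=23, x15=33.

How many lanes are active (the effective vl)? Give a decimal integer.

vl = 10

lane count: 256 div 16 = 16
active while 23+j < 33, i.e. j ∈ [0,10) capped at 16 ⇒ 10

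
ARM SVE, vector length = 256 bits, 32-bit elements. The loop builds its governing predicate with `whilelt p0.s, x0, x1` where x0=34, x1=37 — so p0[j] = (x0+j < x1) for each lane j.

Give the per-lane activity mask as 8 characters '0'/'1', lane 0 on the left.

256-bit reg / 32-bit elem → 8 lanes
active while 34+j < 37, i.e. j ∈ [0,3) capped at 8 ⇒ 3
bits (lane 0 leftmost): 11100000

predicate = 11100000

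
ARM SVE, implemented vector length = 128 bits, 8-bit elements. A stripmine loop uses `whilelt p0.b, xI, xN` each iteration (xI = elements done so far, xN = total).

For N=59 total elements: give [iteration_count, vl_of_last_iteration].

128-bit reg / 8-bit elem → 16 lanes
59 elements at 16/iter → 4 passes, remainder 11 on the last

[iterations, last_vl] = [4, 11]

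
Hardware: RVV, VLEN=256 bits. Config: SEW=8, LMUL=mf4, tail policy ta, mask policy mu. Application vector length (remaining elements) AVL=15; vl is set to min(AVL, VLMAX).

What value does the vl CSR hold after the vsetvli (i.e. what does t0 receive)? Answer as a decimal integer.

lanes per group: 256·1/4/8 = 8
vl = min(AVL, VLMAX) = min(15, 8) = 8

vl = 8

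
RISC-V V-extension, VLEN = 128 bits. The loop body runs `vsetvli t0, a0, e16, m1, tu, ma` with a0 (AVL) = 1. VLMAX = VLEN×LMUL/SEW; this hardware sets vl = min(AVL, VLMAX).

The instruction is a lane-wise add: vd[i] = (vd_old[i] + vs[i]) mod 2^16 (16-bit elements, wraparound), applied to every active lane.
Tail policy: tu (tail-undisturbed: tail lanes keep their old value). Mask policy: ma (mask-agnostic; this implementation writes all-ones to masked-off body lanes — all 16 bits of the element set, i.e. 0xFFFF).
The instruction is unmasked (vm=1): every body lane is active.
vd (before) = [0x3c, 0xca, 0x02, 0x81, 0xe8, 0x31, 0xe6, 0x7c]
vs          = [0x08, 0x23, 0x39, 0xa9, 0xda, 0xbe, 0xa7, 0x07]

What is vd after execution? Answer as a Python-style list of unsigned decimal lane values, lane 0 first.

VLMAX = (128 × 1) / 16 = 8 lanes
AVL=1 ≤ VLMAX=8, so vl = 1
  i=0: add(0x3c,0x08) → 68
  i=1: tail/keep → 202
  i=2: tail/keep → 2
  i=3: tail/keep → 129
  i=4: tail/keep → 232
  i=5: tail/keep → 49
  i=6: tail/keep → 230
  i=7: tail/keep → 124

vd = [68, 202, 2, 129, 232, 49, 230, 124]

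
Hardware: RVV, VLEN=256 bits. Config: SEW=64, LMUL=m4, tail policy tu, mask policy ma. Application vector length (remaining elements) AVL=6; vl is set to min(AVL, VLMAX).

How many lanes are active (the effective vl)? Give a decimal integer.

vl = 6

VLMAX = (256 × 4) / 64 = 16 lanes
vl = min(AVL, VLMAX) = min(6, 16) = 6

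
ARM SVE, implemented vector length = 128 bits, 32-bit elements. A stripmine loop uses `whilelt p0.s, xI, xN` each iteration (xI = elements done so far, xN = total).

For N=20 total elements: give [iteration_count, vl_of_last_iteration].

[iterations, last_vl] = [5, 4]

lane count: 128 div 32 = 4
20 elements at 4/iter → 5 passes, remainder 4 on the last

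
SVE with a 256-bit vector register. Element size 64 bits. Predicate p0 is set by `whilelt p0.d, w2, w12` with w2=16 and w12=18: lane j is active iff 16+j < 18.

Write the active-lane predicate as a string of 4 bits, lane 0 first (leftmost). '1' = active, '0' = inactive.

predicate = 1100

lane count: 256 div 64 = 4
p0[j] = (16+j < 18); true for j=0..1 → 2 lanes set
bits (lane 0 leftmost): 1100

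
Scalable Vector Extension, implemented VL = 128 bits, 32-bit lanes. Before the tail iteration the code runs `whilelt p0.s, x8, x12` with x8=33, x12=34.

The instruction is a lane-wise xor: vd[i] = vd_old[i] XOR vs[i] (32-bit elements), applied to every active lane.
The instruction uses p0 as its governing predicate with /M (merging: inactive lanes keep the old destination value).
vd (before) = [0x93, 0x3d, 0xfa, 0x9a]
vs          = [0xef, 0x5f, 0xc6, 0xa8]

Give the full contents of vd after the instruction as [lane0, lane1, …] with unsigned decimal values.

vd = [124, 61, 250, 154]

lane count: 128 div 32 = 4
active while 33+j < 34, i.e. j ∈ [0,1) capped at 4 ⇒ 1
vd[0] xor(0x93,0xef) -> 0x7c
vd[1] tail/keep -> 0x3d
vd[2] tail/keep -> 0xfa
vd[3] tail/keep -> 0x9a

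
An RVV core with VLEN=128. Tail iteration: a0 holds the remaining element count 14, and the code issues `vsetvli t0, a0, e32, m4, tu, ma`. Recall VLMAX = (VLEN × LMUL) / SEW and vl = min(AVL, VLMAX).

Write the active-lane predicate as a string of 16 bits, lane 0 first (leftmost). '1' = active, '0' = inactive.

predicate = 1111111111111100

lanes per group: 128·4/32 = 16
vl ← min(14, 16) = 14
bits (lane 0 leftmost): 1111111111111100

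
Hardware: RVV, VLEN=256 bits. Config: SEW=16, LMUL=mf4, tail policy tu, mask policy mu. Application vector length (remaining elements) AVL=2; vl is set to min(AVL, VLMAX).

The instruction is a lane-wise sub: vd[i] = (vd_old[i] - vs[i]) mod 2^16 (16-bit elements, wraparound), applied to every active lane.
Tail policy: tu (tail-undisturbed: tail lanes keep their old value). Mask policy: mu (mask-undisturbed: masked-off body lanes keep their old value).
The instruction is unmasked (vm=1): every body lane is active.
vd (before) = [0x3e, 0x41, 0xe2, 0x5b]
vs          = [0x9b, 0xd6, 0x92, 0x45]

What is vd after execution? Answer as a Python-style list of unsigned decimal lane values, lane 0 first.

VLMAX = VLEN×LMUL/SEW = 256×1/4/16 = 4
AVL=2 ≤ VLMAX=4, so vl = 2
[0] sub(0x3e,0x9b) = 0xffa3
[1] sub(0x41,0xd6) = 0xff6b
[2] tail/keep = 0xe2
[3] tail/keep = 0x5b

vd = [65443, 65387, 226, 91]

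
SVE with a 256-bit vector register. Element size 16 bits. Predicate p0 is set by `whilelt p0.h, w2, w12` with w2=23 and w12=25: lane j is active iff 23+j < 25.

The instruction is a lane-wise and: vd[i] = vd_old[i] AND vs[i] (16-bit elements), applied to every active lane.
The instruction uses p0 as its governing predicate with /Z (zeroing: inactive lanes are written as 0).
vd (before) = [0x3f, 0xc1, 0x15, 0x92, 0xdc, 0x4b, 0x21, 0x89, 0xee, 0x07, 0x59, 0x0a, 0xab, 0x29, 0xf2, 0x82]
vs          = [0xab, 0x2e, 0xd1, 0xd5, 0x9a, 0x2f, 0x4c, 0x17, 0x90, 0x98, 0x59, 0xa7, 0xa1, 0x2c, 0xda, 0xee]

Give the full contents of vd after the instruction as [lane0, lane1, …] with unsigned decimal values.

vd = [43, 0, 0, 0, 0, 0, 0, 0, 0, 0, 0, 0, 0, 0, 0, 0]

lane count: 256 div 16 = 16
whilelt: lane j active iff 23+j < 25 → j < 2 → 2 active
[0] and(0x3f,0xab) = 0x2b
[1] and(0xc1,0x2e) = 0x00
[2] tail/zero = 0x00
[3] tail/zero = 0x00
[4] tail/zero = 0x00
[5] tail/zero = 0x00
[6] tail/zero = 0x00
[7] tail/zero = 0x00
[8] tail/zero = 0x00
[9] tail/zero = 0x00
[10] tail/zero = 0x00
[11] tail/zero = 0x00
[12] tail/zero = 0x00
[13] tail/zero = 0x00
[14] tail/zero = 0x00
[15] tail/zero = 0x00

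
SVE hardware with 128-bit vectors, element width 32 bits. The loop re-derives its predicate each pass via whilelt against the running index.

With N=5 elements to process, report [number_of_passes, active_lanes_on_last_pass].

128-bit reg / 32-bit elem → 4 lanes
N=5: ⌈5/4⌉ = 2 iters; last vl = 5 − 1×4 = 1

[iterations, last_vl] = [2, 1]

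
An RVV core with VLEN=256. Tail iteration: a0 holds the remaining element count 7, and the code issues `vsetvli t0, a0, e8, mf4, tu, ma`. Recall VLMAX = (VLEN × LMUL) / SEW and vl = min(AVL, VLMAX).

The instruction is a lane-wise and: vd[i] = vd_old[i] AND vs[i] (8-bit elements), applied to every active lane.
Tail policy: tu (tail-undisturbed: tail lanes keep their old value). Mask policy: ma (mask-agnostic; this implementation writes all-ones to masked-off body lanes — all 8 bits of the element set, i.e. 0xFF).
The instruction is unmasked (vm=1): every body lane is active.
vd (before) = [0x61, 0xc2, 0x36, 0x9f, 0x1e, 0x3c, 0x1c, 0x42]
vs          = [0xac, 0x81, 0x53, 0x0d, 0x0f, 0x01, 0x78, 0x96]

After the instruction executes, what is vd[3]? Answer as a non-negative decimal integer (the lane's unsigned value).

lanes per group: 256·1/4/8 = 8
vl ← min(7, 8) = 7
[0] and(0x61,0xac) = 0x20
[1] and(0xc2,0x81) = 0x80
[2] and(0x36,0x53) = 0x12
[3] and(0x9f,0x0d) = 0x0d
[4] and(0x1e,0x0f) = 0x0e
[5] and(0x3c,0x01) = 0x00
[6] and(0x1c,0x78) = 0x18
[7] tail/keep = 0x42

vd[3] = 13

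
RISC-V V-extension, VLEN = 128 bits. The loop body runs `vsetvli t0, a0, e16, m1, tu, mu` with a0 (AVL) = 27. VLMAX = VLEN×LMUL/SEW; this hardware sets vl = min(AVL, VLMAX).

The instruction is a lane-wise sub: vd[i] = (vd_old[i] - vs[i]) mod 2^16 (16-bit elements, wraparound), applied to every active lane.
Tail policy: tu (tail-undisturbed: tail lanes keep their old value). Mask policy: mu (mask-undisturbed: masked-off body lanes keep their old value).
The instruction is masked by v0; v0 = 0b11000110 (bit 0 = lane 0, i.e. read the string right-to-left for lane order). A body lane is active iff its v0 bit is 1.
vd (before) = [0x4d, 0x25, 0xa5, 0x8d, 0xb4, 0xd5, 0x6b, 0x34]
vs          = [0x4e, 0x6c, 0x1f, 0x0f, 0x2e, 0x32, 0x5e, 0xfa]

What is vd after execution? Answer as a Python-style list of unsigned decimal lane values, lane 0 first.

VLMAX = (128 × 1) / 16 = 8 lanes
vl ← min(27, 8) = 8
  i=0: mask-off/keep → 77
  i=1: sub(0x25,0x6c) → 65465
  i=2: sub(0xa5,0x1f) → 134
  i=3: mask-off/keep → 141
  i=4: mask-off/keep → 180
  i=5: mask-off/keep → 213
  i=6: sub(0x6b,0x5e) → 13
  i=7: sub(0x34,0xfa) → 65338

vd = [77, 65465, 134, 141, 180, 213, 13, 65338]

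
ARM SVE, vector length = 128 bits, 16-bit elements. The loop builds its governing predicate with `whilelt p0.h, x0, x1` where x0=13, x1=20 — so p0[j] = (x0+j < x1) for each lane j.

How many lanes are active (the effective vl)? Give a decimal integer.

lane count: 128 div 16 = 8
p0[j] = (13+j < 20); true for j=0..6 → 7 lanes set

vl = 7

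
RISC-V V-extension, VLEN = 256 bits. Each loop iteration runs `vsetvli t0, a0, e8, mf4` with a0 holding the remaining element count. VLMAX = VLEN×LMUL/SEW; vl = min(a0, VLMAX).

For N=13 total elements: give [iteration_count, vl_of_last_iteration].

lanes per group: 256·1/4/8 = 8
iterations = ceil(13/8) = 2; final-pass vl = 5

[iterations, last_vl] = [2, 5]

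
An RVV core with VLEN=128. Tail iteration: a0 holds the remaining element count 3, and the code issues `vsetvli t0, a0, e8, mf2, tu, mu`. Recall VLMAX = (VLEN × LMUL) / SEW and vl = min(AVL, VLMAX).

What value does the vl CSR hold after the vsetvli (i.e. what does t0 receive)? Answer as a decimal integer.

vl = 3

VLMAX = VLEN×LMUL/SEW = 128×1/2/8 = 8
AVL=3 ≤ VLMAX=8, so vl = 3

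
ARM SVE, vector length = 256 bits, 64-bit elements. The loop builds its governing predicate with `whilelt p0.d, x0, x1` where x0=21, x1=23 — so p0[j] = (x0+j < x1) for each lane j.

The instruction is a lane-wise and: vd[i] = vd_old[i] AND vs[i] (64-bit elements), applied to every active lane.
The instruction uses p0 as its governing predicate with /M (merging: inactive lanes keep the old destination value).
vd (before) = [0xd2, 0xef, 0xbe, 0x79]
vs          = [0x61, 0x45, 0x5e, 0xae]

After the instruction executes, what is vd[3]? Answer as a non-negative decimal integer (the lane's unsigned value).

vd[3] = 121

register lanes = 256/64 = 4
active while 21+j < 23, i.e. j ∈ [0,2) capped at 4 ⇒ 2
  i=0: and(0xd2,0x61) → 64
  i=1: and(0xef,0x45) → 69
  i=2: tail/keep → 190
  i=3: tail/keep → 121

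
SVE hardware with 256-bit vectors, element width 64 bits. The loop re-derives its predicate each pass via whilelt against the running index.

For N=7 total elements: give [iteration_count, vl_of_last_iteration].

[iterations, last_vl] = [2, 3]

register lanes = 256/64 = 4
N=7: ⌈7/4⌉ = 2 iters; last vl = 7 − 1×4 = 3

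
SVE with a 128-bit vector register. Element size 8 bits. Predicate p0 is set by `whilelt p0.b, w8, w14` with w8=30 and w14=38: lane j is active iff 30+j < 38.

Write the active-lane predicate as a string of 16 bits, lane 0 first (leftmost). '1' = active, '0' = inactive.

predicate = 1111111100000000

lane count: 128 div 8 = 16
p0[j] = (30+j < 38); true for j=0..7 → 8 lanes set
bits (lane 0 leftmost): 1111111100000000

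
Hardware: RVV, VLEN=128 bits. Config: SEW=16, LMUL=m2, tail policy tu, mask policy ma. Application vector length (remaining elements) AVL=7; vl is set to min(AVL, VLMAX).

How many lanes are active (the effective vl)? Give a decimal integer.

VLMAX = VLEN×LMUL/SEW = 128×2/16 = 16
AVL=7 ≤ VLMAX=16, so vl = 7

vl = 7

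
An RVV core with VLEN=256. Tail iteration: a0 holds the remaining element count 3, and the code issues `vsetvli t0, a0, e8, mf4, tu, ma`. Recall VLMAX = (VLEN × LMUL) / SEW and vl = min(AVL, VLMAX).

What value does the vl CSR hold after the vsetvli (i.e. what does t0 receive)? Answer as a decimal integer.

vl = 3

VLMAX = VLEN×LMUL/SEW = 256×1/4/8 = 8
vl = min(AVL, VLMAX) = min(3, 8) = 3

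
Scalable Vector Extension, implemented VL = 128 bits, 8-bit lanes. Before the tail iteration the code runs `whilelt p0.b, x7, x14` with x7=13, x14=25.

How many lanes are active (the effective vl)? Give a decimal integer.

vl = 12

128-bit reg / 8-bit elem → 16 lanes
active while 13+j < 25, i.e. j ∈ [0,12) capped at 16 ⇒ 12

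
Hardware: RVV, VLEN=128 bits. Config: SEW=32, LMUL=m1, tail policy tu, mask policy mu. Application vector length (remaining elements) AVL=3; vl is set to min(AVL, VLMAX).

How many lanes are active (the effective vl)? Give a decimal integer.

vl = 3

VLMAX = VLEN×LMUL/SEW = 128×1/32 = 4
AVL=3 ≤ VLMAX=4, so vl = 3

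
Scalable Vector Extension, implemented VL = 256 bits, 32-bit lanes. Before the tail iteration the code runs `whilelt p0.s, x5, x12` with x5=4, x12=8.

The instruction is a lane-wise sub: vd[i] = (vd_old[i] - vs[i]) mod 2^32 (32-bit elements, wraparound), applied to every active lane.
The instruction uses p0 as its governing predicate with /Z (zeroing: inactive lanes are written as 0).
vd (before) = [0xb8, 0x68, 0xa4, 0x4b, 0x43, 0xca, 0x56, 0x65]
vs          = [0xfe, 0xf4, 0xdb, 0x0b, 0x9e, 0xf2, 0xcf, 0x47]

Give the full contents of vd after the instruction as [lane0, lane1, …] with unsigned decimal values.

lane count: 256 div 32 = 8
p0[j] = (4+j < 8); true for j=0..3 → 4 lanes set
vd[0] sub(0xb8,0xfe) -> 0xffffffba
vd[1] sub(0x68,0xf4) -> 0xffffff74
vd[2] sub(0xa4,0xdb) -> 0xffffffc9
vd[3] sub(0x4b,0x0b) -> 0x40
vd[4] tail/zero -> 0x00
vd[5] tail/zero -> 0x00
vd[6] tail/zero -> 0x00
vd[7] tail/zero -> 0x00

vd = [4294967226, 4294967156, 4294967241, 64, 0, 0, 0, 0]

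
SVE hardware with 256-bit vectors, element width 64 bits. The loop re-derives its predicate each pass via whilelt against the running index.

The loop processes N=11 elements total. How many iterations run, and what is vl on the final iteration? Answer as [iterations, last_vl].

[iterations, last_vl] = [3, 3]

lane count: 256 div 64 = 4
11 elements at 4/iter → 3 passes, remainder 3 on the last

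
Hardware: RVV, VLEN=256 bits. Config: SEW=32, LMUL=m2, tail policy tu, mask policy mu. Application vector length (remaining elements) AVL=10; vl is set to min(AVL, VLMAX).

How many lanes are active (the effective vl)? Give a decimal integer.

lanes per group: 256·2/32 = 16
AVL=10 ≤ VLMAX=16, so vl = 10

vl = 10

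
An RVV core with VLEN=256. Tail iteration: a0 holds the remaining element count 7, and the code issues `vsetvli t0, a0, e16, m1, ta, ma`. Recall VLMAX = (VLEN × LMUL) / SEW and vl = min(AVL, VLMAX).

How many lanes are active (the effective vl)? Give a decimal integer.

vl = 7

lanes per group: 256·1/16 = 16
vl = min(AVL, VLMAX) = min(7, 16) = 7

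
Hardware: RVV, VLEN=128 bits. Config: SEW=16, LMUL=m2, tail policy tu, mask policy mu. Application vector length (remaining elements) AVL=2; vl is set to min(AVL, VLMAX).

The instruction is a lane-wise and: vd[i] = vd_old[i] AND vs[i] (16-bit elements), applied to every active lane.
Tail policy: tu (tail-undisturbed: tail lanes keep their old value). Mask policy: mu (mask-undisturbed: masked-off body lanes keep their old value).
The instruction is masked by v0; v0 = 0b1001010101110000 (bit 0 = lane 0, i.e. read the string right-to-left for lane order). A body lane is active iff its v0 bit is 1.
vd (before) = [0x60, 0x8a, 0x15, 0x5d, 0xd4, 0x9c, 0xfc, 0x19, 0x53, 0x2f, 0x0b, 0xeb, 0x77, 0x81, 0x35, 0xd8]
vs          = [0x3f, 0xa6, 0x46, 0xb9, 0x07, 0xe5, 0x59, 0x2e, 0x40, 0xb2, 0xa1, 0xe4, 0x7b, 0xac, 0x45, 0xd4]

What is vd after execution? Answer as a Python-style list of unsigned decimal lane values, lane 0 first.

VLMAX = VLEN×LMUL/SEW = 128×2/16 = 16
vl ← min(2, 16) = 2
vd[0] mask-off/keep -> 0x60
vd[1] mask-off/keep -> 0x8a
vd[2] tail/keep -> 0x15
vd[3] tail/keep -> 0x5d
vd[4] tail/keep -> 0xd4
vd[5] tail/keep -> 0x9c
vd[6] tail/keep -> 0xfc
vd[7] tail/keep -> 0x19
vd[8] tail/keep -> 0x53
vd[9] tail/keep -> 0x2f
vd[10] tail/keep -> 0x0b
vd[11] tail/keep -> 0xeb
vd[12] tail/keep -> 0x77
vd[13] tail/keep -> 0x81
vd[14] tail/keep -> 0x35
vd[15] tail/keep -> 0xd8

vd = [96, 138, 21, 93, 212, 156, 252, 25, 83, 47, 11, 235, 119, 129, 53, 216]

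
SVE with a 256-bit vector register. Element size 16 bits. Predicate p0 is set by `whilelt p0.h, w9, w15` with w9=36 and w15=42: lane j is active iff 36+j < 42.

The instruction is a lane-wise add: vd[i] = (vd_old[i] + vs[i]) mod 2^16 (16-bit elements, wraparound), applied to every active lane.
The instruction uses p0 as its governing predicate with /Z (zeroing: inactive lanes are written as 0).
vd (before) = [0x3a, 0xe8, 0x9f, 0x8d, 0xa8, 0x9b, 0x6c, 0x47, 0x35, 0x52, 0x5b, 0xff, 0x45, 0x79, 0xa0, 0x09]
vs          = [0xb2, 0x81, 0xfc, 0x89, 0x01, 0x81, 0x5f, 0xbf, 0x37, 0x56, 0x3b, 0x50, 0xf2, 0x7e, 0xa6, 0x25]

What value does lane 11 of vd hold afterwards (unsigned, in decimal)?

register lanes = 256/16 = 16
p0[j] = (36+j < 42); true for j=0..5 → 6 lanes set
lane  0: add(0x3a,0xb2) ⇒ 0xec
lane  1: add(0xe8,0x81) ⇒ 0x169
lane  2: add(0x9f,0xfc) ⇒ 0x19b
lane  3: add(0x8d,0x89) ⇒ 0x116
lane  4: add(0xa8,0x01) ⇒ 0xa9
lane  5: add(0x9b,0x81) ⇒ 0x11c
lane  6: tail/zero ⇒ 0x00
lane  7: tail/zero ⇒ 0x00
lane  8: tail/zero ⇒ 0x00
lane  9: tail/zero ⇒ 0x00
lane 10: tail/zero ⇒ 0x00
lane 11: tail/zero ⇒ 0x00
lane 12: tail/zero ⇒ 0x00
lane 13: tail/zero ⇒ 0x00
lane 14: tail/zero ⇒ 0x00
lane 15: tail/zero ⇒ 0x00

vd[11] = 0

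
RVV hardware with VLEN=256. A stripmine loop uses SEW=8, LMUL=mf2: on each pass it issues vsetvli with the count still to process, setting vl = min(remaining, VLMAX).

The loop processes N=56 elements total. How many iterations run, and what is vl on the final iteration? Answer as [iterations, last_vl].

[iterations, last_vl] = [4, 8]

VLMAX = VLEN×LMUL/SEW = 256×1/2/8 = 16
56 elements at 16/iter → 4 passes, remainder 8 on the last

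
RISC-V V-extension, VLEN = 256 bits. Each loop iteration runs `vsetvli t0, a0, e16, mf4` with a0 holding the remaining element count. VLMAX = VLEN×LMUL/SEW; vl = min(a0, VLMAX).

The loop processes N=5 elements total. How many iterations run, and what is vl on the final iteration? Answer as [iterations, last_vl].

VLMAX = (256 × 1/4) / 16 = 4 lanes
iterations = ceil(5/4) = 2; final-pass vl = 1

[iterations, last_vl] = [2, 1]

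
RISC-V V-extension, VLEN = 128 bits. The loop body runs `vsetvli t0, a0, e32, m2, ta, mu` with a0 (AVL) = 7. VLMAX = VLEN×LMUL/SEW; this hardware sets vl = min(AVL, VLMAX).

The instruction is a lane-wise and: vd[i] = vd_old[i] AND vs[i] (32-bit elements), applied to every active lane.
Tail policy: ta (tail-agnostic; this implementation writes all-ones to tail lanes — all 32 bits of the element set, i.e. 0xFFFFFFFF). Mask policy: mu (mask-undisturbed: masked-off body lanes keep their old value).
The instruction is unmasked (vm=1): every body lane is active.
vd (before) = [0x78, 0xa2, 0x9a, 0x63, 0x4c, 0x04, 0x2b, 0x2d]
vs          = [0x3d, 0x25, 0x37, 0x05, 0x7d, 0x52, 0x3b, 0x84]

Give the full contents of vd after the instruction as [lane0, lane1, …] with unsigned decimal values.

VLMAX = VLEN×LMUL/SEW = 128×2/32 = 8
AVL=7 ≤ VLMAX=8, so vl = 7
lane  0: and(0x78,0x3d) ⇒ 0x38
lane  1: and(0xa2,0x25) ⇒ 0x20
lane  2: and(0x9a,0x37) ⇒ 0x12
lane  3: and(0x63,0x05) ⇒ 0x01
lane  4: and(0x4c,0x7d) ⇒ 0x4c
lane  5: and(0x04,0x52) ⇒ 0x00
lane  6: and(0x2b,0x3b) ⇒ 0x2b
lane  7: tail/ones ⇒ 0xffffffff

vd = [56, 32, 18, 1, 76, 0, 43, 4294967295]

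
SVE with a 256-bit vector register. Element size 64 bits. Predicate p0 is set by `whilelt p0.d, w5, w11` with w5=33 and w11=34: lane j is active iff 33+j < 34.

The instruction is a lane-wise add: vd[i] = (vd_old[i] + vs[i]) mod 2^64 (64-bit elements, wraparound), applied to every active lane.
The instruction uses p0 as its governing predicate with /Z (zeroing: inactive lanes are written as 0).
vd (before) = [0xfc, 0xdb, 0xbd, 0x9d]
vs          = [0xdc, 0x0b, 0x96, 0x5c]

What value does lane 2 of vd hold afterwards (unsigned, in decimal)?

register lanes = 256/64 = 4
whilelt: lane j active iff 33+j < 34 → j < 1 → 1 active
lane  0: add(0xfc,0xdc) ⇒ 0x1d8
lane  1: tail/zero ⇒ 0x00
lane  2: tail/zero ⇒ 0x00
lane  3: tail/zero ⇒ 0x00

vd[2] = 0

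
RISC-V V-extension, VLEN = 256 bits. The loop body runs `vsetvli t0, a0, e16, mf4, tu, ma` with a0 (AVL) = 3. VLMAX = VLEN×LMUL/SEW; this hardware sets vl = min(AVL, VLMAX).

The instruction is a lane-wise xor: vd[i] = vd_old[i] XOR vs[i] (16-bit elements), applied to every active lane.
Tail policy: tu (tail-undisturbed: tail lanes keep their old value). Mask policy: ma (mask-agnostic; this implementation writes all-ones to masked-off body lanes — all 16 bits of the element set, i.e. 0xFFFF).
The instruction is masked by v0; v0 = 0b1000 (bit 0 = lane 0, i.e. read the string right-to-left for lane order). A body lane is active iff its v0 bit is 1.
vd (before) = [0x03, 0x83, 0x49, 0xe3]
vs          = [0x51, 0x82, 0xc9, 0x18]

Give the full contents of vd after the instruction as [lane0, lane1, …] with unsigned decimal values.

vd = [65535, 65535, 65535, 227]

lanes per group: 256·1/4/16 = 4
vl ← min(3, 4) = 3
lane  0: mask-off/ones ⇒ 0xffff
lane  1: mask-off/ones ⇒ 0xffff
lane  2: mask-off/ones ⇒ 0xffff
lane  3: tail/keep ⇒ 0xe3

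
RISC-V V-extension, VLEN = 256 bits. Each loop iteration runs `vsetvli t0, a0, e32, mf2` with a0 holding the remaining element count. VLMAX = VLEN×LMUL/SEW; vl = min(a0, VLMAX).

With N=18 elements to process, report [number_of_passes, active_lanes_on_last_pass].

[iterations, last_vl] = [5, 2]

VLMAX = (256 × 1/2) / 32 = 4 lanes
18 elements at 4/iter → 5 passes, remainder 2 on the last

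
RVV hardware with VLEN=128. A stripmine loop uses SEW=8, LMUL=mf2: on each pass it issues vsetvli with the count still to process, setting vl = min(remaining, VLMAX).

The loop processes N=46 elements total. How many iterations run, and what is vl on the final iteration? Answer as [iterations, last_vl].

[iterations, last_vl] = [6, 6]

lanes per group: 128·1/2/8 = 8
iterations = ceil(46/8) = 6; final-pass vl = 6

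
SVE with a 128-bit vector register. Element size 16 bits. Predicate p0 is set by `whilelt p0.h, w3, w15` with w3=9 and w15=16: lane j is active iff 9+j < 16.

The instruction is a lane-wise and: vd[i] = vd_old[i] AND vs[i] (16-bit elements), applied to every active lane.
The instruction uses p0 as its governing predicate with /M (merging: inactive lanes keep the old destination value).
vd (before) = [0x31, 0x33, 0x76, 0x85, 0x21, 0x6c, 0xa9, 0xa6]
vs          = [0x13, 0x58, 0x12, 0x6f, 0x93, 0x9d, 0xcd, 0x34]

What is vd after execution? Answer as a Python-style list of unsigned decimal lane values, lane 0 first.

vd = [17, 16, 18, 5, 1, 12, 137, 166]

128-bit reg / 16-bit elem → 8 lanes
p0[j] = (9+j < 16); true for j=0..6 → 7 lanes set
lane  0: and(0x31,0x13) ⇒ 0x11
lane  1: and(0x33,0x58) ⇒ 0x10
lane  2: and(0x76,0x12) ⇒ 0x12
lane  3: and(0x85,0x6f) ⇒ 0x05
lane  4: and(0x21,0x93) ⇒ 0x01
lane  5: and(0x6c,0x9d) ⇒ 0x0c
lane  6: and(0xa9,0xcd) ⇒ 0x89
lane  7: tail/keep ⇒ 0xa6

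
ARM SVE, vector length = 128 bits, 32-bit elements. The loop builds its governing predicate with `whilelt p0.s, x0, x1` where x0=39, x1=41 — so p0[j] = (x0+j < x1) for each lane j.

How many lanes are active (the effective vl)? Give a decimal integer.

vl = 2

128-bit reg / 32-bit elem → 4 lanes
whilelt: lane j active iff 39+j < 41 → j < 2 → 2 active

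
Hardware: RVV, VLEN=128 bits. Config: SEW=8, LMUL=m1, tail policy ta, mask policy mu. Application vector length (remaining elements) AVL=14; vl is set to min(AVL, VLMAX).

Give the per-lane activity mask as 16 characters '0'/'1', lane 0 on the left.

VLMAX = VLEN×LMUL/SEW = 128×1/8 = 16
vl ← min(14, 16) = 14
bits (lane 0 leftmost): 1111111111111100

predicate = 1111111111111100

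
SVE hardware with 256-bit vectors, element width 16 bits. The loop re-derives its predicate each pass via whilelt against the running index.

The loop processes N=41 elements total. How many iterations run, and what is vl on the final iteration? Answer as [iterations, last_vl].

[iterations, last_vl] = [3, 9]

256-bit reg / 16-bit elem → 16 lanes
iterations = ceil(41/16) = 3; final-pass vl = 9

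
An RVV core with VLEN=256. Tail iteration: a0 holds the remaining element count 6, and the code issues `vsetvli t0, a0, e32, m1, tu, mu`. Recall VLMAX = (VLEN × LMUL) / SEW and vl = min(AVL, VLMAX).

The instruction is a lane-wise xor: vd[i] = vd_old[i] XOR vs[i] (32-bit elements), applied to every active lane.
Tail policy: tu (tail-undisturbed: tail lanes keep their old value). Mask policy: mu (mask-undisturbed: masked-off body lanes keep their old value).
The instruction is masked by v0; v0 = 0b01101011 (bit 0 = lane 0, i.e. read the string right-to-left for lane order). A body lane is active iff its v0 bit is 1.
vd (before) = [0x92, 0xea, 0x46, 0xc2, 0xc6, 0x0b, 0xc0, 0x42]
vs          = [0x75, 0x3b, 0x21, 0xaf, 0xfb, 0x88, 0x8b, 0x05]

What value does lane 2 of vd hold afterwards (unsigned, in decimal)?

lanes per group: 256·1/32 = 8
vl = min(AVL, VLMAX) = min(6, 8) = 6
[0] xor(0x92,0x75) = 0xe7
[1] xor(0xea,0x3b) = 0xd1
[2] mask-off/keep = 0x46
[3] xor(0xc2,0xaf) = 0x6d
[4] mask-off/keep = 0xc6
[5] xor(0x0b,0x88) = 0x83
[6] tail/keep = 0xc0
[7] tail/keep = 0x42

vd[2] = 70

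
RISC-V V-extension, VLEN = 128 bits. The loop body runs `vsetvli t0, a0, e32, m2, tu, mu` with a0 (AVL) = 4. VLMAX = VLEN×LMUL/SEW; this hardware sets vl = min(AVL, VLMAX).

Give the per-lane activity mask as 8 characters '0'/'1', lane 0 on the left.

predicate = 11110000

VLMAX = (128 × 2) / 32 = 8 lanes
AVL=4 ≤ VLMAX=8, so vl = 4
bits (lane 0 leftmost): 11110000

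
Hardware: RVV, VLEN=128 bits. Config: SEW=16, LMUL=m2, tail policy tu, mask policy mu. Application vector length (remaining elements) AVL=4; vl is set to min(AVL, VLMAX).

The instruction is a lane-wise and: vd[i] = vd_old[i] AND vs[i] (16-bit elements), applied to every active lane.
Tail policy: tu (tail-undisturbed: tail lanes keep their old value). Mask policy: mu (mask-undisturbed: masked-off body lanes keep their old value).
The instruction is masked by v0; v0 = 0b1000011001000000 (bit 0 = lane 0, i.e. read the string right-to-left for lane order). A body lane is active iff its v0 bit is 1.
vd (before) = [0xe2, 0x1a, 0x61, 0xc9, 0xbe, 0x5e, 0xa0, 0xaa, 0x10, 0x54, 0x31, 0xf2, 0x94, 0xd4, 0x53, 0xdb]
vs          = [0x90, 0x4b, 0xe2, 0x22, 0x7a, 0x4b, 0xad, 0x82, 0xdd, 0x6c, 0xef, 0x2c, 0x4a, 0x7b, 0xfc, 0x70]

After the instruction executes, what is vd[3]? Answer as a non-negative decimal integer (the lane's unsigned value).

vd[3] = 201

lanes per group: 128·2/16 = 16
vl = min(AVL, VLMAX) = min(4, 16) = 4
lane  0: mask-off/keep ⇒ 0xe2
lane  1: mask-off/keep ⇒ 0x1a
lane  2: mask-off/keep ⇒ 0x61
lane  3: mask-off/keep ⇒ 0xc9
lane  4: tail/keep ⇒ 0xbe
lane  5: tail/keep ⇒ 0x5e
lane  6: tail/keep ⇒ 0xa0
lane  7: tail/keep ⇒ 0xaa
lane  8: tail/keep ⇒ 0x10
lane  9: tail/keep ⇒ 0x54
lane 10: tail/keep ⇒ 0x31
lane 11: tail/keep ⇒ 0xf2
lane 12: tail/keep ⇒ 0x94
lane 13: tail/keep ⇒ 0xd4
lane 14: tail/keep ⇒ 0x53
lane 15: tail/keep ⇒ 0xdb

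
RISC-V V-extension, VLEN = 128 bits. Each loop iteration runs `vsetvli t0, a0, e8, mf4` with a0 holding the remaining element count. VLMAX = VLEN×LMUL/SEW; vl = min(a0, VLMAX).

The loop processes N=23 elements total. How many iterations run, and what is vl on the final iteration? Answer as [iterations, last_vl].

[iterations, last_vl] = [6, 3]

lanes per group: 128·1/4/8 = 4
iterations = ceil(23/4) = 6; final-pass vl = 3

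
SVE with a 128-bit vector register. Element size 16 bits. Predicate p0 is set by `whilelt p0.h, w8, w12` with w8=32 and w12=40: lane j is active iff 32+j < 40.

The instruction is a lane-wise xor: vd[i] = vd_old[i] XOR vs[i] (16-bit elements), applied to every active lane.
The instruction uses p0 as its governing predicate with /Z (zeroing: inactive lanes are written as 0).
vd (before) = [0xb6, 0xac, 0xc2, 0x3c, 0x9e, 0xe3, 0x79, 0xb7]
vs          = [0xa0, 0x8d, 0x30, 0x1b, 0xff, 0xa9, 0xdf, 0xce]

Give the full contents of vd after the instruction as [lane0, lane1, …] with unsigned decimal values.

vd = [22, 33, 242, 39, 97, 74, 166, 121]

register lanes = 128/16 = 8
p0[j] = (32+j < 40); true for j=0..7 → 8 lanes set
lane  0: xor(0xb6,0xa0) ⇒ 0x16
lane  1: xor(0xac,0x8d) ⇒ 0x21
lane  2: xor(0xc2,0x30) ⇒ 0xf2
lane  3: xor(0x3c,0x1b) ⇒ 0x27
lane  4: xor(0x9e,0xff) ⇒ 0x61
lane  5: xor(0xe3,0xa9) ⇒ 0x4a
lane  6: xor(0x79,0xdf) ⇒ 0xa6
lane  7: xor(0xb7,0xce) ⇒ 0x79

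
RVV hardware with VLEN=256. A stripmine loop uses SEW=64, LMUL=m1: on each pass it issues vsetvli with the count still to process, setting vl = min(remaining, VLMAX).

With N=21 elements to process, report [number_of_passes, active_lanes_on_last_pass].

lanes per group: 256·1/64 = 4
21 elements at 4/iter → 6 passes, remainder 1 on the last

[iterations, last_vl] = [6, 1]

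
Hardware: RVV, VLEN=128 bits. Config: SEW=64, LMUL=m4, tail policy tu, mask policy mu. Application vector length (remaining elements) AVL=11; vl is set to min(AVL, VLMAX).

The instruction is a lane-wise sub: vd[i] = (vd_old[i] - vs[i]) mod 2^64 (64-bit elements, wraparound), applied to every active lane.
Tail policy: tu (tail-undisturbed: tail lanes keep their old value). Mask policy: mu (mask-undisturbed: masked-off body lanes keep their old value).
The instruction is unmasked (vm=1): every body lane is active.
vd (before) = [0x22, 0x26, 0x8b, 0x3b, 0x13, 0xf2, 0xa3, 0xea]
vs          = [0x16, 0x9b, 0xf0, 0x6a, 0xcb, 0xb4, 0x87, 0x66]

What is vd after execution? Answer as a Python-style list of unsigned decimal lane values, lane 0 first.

vd = [12, 18446744073709551499, 18446744073709551515, 18446744073709551569, 18446744073709551432, 62, 28, 132]

VLMAX = VLEN×LMUL/SEW = 128×4/64 = 8
AVL=11 > VLMAX=8, so vl = 8
vd[0] sub(0x22,0x16) -> 0x0c
vd[1] sub(0x26,0x9b) -> 0xffffffffffffff8b
vd[2] sub(0x8b,0xf0) -> 0xffffffffffffff9b
vd[3] sub(0x3b,0x6a) -> 0xffffffffffffffd1
vd[4] sub(0x13,0xcb) -> 0xffffffffffffff48
vd[5] sub(0xf2,0xb4) -> 0x3e
vd[6] sub(0xa3,0x87) -> 0x1c
vd[7] sub(0xea,0x66) -> 0x84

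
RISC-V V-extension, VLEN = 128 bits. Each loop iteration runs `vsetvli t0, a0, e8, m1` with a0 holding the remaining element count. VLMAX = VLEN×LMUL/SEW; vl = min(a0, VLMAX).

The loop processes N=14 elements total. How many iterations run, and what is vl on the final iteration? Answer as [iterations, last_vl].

VLMAX = VLEN×LMUL/SEW = 128×1/8 = 16
iterations = ceil(14/16) = 1; final-pass vl = 14

[iterations, last_vl] = [1, 14]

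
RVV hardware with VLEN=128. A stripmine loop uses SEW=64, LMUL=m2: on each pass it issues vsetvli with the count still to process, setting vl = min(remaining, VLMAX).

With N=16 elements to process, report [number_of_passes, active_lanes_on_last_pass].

lanes per group: 128·2/64 = 4
16 elements at 4/iter → 4 passes, remainder 4 on the last

[iterations, last_vl] = [4, 4]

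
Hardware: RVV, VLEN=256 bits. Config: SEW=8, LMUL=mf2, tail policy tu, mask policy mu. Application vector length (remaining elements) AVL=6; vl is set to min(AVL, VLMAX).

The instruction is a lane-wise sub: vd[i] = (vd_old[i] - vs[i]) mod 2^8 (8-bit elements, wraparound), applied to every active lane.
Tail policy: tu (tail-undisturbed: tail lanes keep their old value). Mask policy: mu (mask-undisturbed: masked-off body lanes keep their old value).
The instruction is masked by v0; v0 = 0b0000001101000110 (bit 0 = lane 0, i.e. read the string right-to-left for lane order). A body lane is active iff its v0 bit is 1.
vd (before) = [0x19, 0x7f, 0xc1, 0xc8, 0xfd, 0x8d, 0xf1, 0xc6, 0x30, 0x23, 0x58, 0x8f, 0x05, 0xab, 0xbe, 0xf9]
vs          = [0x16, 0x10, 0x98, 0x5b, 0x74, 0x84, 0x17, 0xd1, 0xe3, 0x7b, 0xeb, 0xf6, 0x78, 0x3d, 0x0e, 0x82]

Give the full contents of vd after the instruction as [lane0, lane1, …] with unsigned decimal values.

vd = [25, 111, 41, 200, 253, 141, 241, 198, 48, 35, 88, 143, 5, 171, 190, 249]

VLMAX = (256 × 1/2) / 8 = 16 lanes
AVL=6 ≤ VLMAX=16, so vl = 6
vd[0] mask-off/keep -> 0x19
vd[1] sub(0x7f,0x10) -> 0x6f
vd[2] sub(0xc1,0x98) -> 0x29
vd[3] mask-off/keep -> 0xc8
vd[4] mask-off/keep -> 0xfd
vd[5] mask-off/keep -> 0x8d
vd[6] tail/keep -> 0xf1
vd[7] tail/keep -> 0xc6
vd[8] tail/keep -> 0x30
vd[9] tail/keep -> 0x23
vd[10] tail/keep -> 0x58
vd[11] tail/keep -> 0x8f
vd[12] tail/keep -> 0x05
vd[13] tail/keep -> 0xab
vd[14] tail/keep -> 0xbe
vd[15] tail/keep -> 0xf9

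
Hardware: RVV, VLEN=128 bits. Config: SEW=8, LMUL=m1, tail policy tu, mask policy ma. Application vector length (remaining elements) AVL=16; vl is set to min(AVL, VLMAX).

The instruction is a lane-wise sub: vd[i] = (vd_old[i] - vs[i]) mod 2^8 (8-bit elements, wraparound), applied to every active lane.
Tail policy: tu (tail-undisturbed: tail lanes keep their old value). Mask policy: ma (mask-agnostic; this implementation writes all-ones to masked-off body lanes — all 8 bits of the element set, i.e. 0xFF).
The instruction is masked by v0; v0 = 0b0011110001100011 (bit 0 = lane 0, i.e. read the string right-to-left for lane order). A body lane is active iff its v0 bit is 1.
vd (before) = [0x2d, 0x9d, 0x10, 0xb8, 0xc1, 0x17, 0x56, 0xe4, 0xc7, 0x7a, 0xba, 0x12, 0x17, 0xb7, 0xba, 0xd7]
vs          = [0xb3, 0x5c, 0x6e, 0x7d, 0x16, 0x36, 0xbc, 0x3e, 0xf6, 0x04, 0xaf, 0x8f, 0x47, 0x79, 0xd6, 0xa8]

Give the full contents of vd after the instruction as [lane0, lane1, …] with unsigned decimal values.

vd = [122, 65, 255, 255, 255, 225, 154, 255, 255, 255, 11, 131, 208, 62, 255, 255]

VLMAX = (128 × 1) / 8 = 16 lanes
vl ← min(16, 16) = 16
vd[0] sub(0x2d,0xb3) -> 0x7a
vd[1] sub(0x9d,0x5c) -> 0x41
vd[2] mask-off/ones -> 0xff
vd[3] mask-off/ones -> 0xff
vd[4] mask-off/ones -> 0xff
vd[5] sub(0x17,0x36) -> 0xe1
vd[6] sub(0x56,0xbc) -> 0x9a
vd[7] mask-off/ones -> 0xff
vd[8] mask-off/ones -> 0xff
vd[9] mask-off/ones -> 0xff
vd[10] sub(0xba,0xaf) -> 0x0b
vd[11] sub(0x12,0x8f) -> 0x83
vd[12] sub(0x17,0x47) -> 0xd0
vd[13] sub(0xb7,0x79) -> 0x3e
vd[14] mask-off/ones -> 0xff
vd[15] mask-off/ones -> 0xff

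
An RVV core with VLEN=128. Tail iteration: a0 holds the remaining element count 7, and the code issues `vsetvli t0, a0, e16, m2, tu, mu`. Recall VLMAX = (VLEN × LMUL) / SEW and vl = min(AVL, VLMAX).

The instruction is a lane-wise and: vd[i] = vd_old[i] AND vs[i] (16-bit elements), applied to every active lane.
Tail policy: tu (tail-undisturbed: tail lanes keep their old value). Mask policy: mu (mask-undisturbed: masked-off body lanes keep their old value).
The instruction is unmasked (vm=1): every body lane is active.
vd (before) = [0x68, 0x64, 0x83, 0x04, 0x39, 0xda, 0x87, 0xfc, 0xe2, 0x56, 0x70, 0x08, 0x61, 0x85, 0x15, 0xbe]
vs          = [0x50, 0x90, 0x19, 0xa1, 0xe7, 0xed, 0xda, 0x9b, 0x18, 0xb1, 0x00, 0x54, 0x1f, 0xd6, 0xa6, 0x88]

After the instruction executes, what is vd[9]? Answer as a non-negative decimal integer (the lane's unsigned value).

lanes per group: 128·2/16 = 16
vl ← min(7, 16) = 7
vd[0] and(0x68,0x50) -> 0x40
vd[1] and(0x64,0x90) -> 0x00
vd[2] and(0x83,0x19) -> 0x01
vd[3] and(0x04,0xa1) -> 0x00
vd[4] and(0x39,0xe7) -> 0x21
vd[5] and(0xda,0xed) -> 0xc8
vd[6] and(0x87,0xda) -> 0x82
vd[7] tail/keep -> 0xfc
vd[8] tail/keep -> 0xe2
vd[9] tail/keep -> 0x56
vd[10] tail/keep -> 0x70
vd[11] tail/keep -> 0x08
vd[12] tail/keep -> 0x61
vd[13] tail/keep -> 0x85
vd[14] tail/keep -> 0x15
vd[15] tail/keep -> 0xbe

vd[9] = 86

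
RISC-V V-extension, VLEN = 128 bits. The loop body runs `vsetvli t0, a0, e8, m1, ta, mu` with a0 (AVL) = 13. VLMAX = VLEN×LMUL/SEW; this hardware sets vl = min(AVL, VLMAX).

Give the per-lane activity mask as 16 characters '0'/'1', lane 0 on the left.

lanes per group: 128·1/8 = 16
vl = min(AVL, VLMAX) = min(13, 16) = 13
bits (lane 0 leftmost): 1111111111111000

predicate = 1111111111111000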